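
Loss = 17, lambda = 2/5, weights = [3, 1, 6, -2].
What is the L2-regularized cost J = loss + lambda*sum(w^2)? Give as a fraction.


L2 sq norm = sum(w^2) = 50. J = 17 + 2/5 * 50 = 37.

37


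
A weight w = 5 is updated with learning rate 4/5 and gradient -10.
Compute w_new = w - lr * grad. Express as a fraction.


w_new = 5 - 4/5 * -10 = 5 - -8 = 13.

13


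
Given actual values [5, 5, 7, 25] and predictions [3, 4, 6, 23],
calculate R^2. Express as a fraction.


Mean(y) = 21/2. SS_res = 10. SS_tot = 283. R^2 = 1 - 10/(283) = 273/283.

273/283


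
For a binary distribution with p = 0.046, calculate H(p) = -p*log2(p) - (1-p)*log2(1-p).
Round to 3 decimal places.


H = -0.046*log2(0.046) - 0.954*log2(0.954) = 0.269.

0.269


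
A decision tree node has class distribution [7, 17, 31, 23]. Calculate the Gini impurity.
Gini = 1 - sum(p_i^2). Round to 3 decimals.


Total = 78. Proportions: 7/78, 17/78, 31/78, 23/78. sum(p_i^2) = 0.3005. Gini = 1 - 0.3005 = 0.6995, which rounds to 0.700.

0.700


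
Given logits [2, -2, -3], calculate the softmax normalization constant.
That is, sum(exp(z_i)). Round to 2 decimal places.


Denom = e^2=7.3891 + e^-2=0.1353 + e^-3=0.0498. Sum = 7.5742, which rounds to 7.57.

7.57


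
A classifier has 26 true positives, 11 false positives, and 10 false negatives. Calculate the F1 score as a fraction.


Precision = 26/37 = 26/37. Recall = 26/36 = 13/18. F1 = 2*P*R/(P+R) = 52/73.

52/73


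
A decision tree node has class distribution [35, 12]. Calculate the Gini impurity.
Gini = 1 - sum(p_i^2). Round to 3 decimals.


Total = 47. Proportions: 35/47, 12/47. sum(p_i^2) = 0.6197. Gini = 1 - 0.6197 = 0.3803, which rounds to 0.380.

0.380


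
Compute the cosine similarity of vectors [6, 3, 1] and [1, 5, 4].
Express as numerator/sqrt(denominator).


dot = 25. |a|^2 = 46, |b|^2 = 42. cos = 25/sqrt(1932).

25/sqrt(1932)


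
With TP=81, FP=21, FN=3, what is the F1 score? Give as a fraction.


Precision = 81/102 = 27/34. Recall = 81/84 = 27/28. F1 = 2*P*R/(P+R) = 27/31.

27/31


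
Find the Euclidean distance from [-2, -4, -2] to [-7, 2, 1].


d = sqrt(sum of squared differences). (-2--7)^2=25, (-4-2)^2=36, (-2-1)^2=9. Sum = 70.

sqrt(70)


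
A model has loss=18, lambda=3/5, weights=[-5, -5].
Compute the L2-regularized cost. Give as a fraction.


L2 sq norm = sum(w^2) = 50. J = 18 + 3/5 * 50 = 48.

48


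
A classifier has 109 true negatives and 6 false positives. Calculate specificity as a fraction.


Specificity = TN / (TN + FP) = 109 / 115 = 109/115.

109/115


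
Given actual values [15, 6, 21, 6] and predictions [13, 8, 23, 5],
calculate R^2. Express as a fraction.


Mean(y) = 12. SS_res = 13. SS_tot = 162. R^2 = 1 - 13/(162) = 149/162.

149/162


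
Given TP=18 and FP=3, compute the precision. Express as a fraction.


Precision = TP / (TP + FP) = 18 / 21 = 6/7.

6/7


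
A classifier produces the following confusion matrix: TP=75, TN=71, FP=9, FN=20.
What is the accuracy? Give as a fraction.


Accuracy = (TP + TN) / (TP + TN + FP + FN) = (75 + 71) / 175 = 146/175.

146/175


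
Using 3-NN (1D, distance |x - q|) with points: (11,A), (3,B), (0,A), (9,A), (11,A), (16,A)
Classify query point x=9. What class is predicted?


Distances: |11-9|=2, |3-9|=6, |0-9|=9, |9-9|=0, |11-9|=2, |16-9|=7. 3 nearest: (9,A), (11,A), (11,A). Counts: {'A': 3}. Majority class: A.

A


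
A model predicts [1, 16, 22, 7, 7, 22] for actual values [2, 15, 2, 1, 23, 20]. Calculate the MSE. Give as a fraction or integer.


MSE = (1/6) * ((2-1)^2=1 + (15-16)^2=1 + (2-22)^2=400 + (1-7)^2=36 + (23-7)^2=256 + (20-22)^2=4). Sum = 698. MSE = 349/3.

349/3


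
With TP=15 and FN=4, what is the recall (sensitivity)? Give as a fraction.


Recall = TP / (TP + FN) = 15 / 19 = 15/19.

15/19


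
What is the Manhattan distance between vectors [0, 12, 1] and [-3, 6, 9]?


d = sum of absolute differences: |0--3|=3 + |12-6|=6 + |1-9|=8 = 17.

17


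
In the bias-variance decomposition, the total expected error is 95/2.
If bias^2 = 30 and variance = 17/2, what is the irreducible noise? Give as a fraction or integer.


Total error = bias^2 + variance + irreducible noise. So irreducible noise = 95/2 - 30 - 17/2 = 9.

9


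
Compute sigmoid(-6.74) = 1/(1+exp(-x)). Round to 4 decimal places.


sigma(-6.74) = 1/(1+e^(6.74)) = 1/(1+845.560736) = 1/846.560736 = 0.0012.

0.0012


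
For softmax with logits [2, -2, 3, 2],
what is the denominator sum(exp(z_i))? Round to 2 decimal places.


Denom = e^2=7.3891 + e^-2=0.1353 + e^3=20.0855 + e^2=7.3891. Sum = 34.9990, which rounds to 35.00.

35.00


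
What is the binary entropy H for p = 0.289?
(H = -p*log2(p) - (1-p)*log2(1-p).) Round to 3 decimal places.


H = -0.289*log2(0.289) - 0.711*log2(0.711) = 0.867.

0.867


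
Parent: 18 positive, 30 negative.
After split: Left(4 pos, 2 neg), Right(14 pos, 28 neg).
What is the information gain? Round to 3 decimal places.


H(parent) = 0.9544. H(left) = 0.9183, H(right) = 0.9183. Weighted = (6/48)*0.9183 + (42/48)*0.9183 = 0.9183. IG = 0.9544 - 0.9183 = 0.0361, which rounds to 0.036.

0.036


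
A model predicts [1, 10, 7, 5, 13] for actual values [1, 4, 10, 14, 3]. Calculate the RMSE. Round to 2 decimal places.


MSE = 45.2000. RMSE = sqrt(45.2000) = 6.72.

6.72


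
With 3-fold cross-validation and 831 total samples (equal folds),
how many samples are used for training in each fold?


Each validation fold has 831/3 = 277 samples. Training set = 831 - 277 = 554.

554


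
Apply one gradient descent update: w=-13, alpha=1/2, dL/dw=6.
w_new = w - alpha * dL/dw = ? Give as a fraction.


w_new = -13 - 1/2 * 6 = -13 - 3 = -16.

-16


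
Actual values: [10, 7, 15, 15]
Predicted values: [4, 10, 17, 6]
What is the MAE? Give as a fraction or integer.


MAE = (1/4) * (|10-4|=6 + |7-10|=3 + |15-17|=2 + |15-6|=9). Sum = 20. MAE = 5.

5


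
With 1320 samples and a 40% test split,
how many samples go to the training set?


Test set = 1320 * 40% = 528. Training set = 1320 - 528 = 792.

792


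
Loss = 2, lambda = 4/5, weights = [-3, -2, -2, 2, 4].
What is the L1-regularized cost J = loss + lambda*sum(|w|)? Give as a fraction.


L1 norm = sum(|w|) = 13. J = 2 + 4/5 * 13 = 62/5.

62/5


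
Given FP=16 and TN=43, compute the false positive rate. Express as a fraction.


FPR = FP / (FP + TN) = 16 / 59 = 16/59.

16/59


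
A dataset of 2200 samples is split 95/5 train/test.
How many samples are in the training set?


Test set = 2200 * 5% = 110. Training set = 2200 - 110 = 2090.

2090


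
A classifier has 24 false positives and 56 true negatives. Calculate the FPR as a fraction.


FPR = FP / (FP + TN) = 24 / 80 = 3/10.

3/10


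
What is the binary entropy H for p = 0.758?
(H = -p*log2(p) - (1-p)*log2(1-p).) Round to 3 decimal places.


H = -0.758*log2(0.758) - 0.242*log2(0.242) = 0.798.

0.798


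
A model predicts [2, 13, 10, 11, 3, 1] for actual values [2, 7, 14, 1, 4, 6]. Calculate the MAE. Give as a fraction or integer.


MAE = (1/6) * (|2-2|=0 + |7-13|=6 + |14-10|=4 + |1-11|=10 + |4-3|=1 + |6-1|=5). Sum = 26. MAE = 13/3.

13/3


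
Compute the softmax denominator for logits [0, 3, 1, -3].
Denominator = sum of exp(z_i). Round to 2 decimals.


Denom = e^0=1.0000 + e^3=20.0855 + e^1=2.7183 + e^-3=0.0498. Sum = 23.8536, which rounds to 23.85.

23.85


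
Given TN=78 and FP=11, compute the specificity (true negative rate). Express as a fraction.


Specificity = TN / (TN + FP) = 78 / 89 = 78/89.

78/89


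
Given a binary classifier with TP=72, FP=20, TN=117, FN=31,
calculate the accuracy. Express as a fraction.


Accuracy = (TP + TN) / (TP + TN + FP + FN) = (72 + 117) / 240 = 63/80.

63/80


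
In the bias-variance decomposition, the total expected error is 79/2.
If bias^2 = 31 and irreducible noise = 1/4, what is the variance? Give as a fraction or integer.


Total error = bias^2 + variance + irreducible noise. So variance = 79/2 - 31 - 1/4 = 33/4.

33/4


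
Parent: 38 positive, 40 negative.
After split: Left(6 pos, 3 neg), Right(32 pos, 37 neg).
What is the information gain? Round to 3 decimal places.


H(parent) = 0.9995. H(left) = 0.9183, H(right) = 0.9962. Weighted = (9/78)*0.9183 + (69/78)*0.9962 = 0.9872. IG = 0.9995 - 0.9872 = 0.0123, which rounds to 0.012.

0.012


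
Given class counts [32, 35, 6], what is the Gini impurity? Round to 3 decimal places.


Total = 73. Proportions: 32/73, 35/73, 6/73. sum(p_i^2) = 0.4288. Gini = 1 - 0.4288 = 0.5712, which rounds to 0.571.

0.571


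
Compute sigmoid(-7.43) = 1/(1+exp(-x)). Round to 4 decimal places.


sigma(-7.43) = 1/(1+e^(7.43)) = 1/(1+1685.807573) = 1/1686.807573 = 0.0006.

0.0006


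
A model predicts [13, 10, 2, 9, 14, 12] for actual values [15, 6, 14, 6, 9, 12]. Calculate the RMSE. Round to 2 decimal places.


MSE = 33.0000. RMSE = sqrt(33.0000) = 5.74.

5.74


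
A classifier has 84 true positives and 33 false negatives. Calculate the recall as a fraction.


Recall = TP / (TP + FN) = 84 / 117 = 28/39.

28/39


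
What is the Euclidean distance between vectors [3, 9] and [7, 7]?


d = sqrt(sum of squared differences). (3-7)^2=16, (9-7)^2=4. Sum = 20.

sqrt(20)


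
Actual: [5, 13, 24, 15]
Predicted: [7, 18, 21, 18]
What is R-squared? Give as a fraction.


Mean(y) = 57/4. SS_res = 47. SS_tot = 731/4. R^2 = 1 - 47/(731/4) = 543/731.

543/731


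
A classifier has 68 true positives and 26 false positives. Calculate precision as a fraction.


Precision = TP / (TP + FP) = 68 / 94 = 34/47.

34/47


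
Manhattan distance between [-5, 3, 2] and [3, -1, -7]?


d = sum of absolute differences: |-5-3|=8 + |3--1|=4 + |2--7|=9 = 21.

21


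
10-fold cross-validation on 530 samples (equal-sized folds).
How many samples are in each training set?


Each validation fold has 530/10 = 53 samples. Training set = 530 - 53 = 477.

477


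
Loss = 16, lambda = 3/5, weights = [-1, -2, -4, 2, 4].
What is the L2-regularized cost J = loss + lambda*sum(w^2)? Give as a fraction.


L2 sq norm = sum(w^2) = 41. J = 16 + 3/5 * 41 = 203/5.

203/5


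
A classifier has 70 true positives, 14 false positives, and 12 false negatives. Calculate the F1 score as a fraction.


Precision = 70/84 = 5/6. Recall = 70/82 = 35/41. F1 = 2*P*R/(P+R) = 70/83.

70/83


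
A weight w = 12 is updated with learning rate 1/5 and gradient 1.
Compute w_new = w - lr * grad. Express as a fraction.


w_new = 12 - 1/5 * 1 = 12 - 1/5 = 59/5.

59/5


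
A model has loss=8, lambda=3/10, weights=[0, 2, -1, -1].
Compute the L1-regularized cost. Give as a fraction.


L1 norm = sum(|w|) = 4. J = 8 + 3/10 * 4 = 46/5.

46/5


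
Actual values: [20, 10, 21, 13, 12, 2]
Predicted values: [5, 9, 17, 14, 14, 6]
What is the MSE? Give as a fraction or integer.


MSE = (1/6) * ((20-5)^2=225 + (10-9)^2=1 + (21-17)^2=16 + (13-14)^2=1 + (12-14)^2=4 + (2-6)^2=16). Sum = 263. MSE = 263/6.

263/6


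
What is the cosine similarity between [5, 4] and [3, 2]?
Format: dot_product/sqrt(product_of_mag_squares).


dot = 23. |a|^2 = 41, |b|^2 = 13. cos = 23/sqrt(533).

23/sqrt(533)


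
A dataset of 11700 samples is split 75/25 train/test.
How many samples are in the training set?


Test set = 11700 * 25% = 2925. Training set = 11700 - 2925 = 8775.

8775


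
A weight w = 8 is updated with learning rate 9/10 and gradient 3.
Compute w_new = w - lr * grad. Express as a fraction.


w_new = 8 - 9/10 * 3 = 8 - 27/10 = 53/10.

53/10


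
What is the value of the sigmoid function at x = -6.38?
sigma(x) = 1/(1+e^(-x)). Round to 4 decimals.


sigma(-6.38) = 1/(1+e^(6.38)) = 1/(1+589.927708) = 1/590.927708 = 0.0017.

0.0017


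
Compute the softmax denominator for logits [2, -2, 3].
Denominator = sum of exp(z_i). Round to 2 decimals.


Denom = e^2=7.3891 + e^-2=0.1353 + e^3=20.0855. Sum = 27.6099, which rounds to 27.61.

27.61


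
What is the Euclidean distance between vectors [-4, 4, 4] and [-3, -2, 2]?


d = sqrt(sum of squared differences). (-4--3)^2=1, (4--2)^2=36, (4-2)^2=4. Sum = 41.

sqrt(41)


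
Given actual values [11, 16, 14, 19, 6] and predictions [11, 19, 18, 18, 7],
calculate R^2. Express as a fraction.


Mean(y) = 66/5. SS_res = 27. SS_tot = 494/5. R^2 = 1 - 27/(494/5) = 359/494.

359/494


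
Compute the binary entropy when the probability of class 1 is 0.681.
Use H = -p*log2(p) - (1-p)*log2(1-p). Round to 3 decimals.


H = -0.681*log2(0.681) - 0.319*log2(0.319) = 0.903.

0.903


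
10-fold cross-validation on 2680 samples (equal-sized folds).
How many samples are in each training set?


Each validation fold has 2680/10 = 268 samples. Training set = 2680 - 268 = 2412.

2412


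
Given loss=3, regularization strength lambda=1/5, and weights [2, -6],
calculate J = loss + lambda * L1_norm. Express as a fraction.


L1 norm = sum(|w|) = 8. J = 3 + 1/5 * 8 = 23/5.

23/5


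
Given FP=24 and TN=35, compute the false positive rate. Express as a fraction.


FPR = FP / (FP + TN) = 24 / 59 = 24/59.

24/59


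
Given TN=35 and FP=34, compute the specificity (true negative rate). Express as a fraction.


Specificity = TN / (TN + FP) = 35 / 69 = 35/69.

35/69


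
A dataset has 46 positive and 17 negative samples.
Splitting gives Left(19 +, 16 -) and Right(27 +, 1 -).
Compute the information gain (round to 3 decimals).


H(parent) = 0.8412. H(left) = 0.9947, H(right) = 0.2223. Weighted = (35/63)*0.9947 + (28/63)*0.2223 = 0.6514. IG = 0.8412 - 0.6514 = 0.1898, which rounds to 0.190.

0.190


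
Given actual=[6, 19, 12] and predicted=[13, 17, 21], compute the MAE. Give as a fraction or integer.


MAE = (1/3) * (|6-13|=7 + |19-17|=2 + |12-21|=9). Sum = 18. MAE = 6.

6


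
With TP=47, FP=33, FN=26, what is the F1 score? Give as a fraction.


Precision = 47/80 = 47/80. Recall = 47/73 = 47/73. F1 = 2*P*R/(P+R) = 94/153.

94/153


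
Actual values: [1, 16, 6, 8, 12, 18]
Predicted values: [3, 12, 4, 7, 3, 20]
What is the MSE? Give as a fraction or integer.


MSE = (1/6) * ((1-3)^2=4 + (16-12)^2=16 + (6-4)^2=4 + (8-7)^2=1 + (12-3)^2=81 + (18-20)^2=4). Sum = 110. MSE = 55/3.

55/3


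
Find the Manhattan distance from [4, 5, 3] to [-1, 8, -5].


d = sum of absolute differences: |4--1|=5 + |5-8|=3 + |3--5|=8 = 16.

16


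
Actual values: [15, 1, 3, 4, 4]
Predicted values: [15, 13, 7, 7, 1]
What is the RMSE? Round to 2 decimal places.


MSE = 35.6000. RMSE = sqrt(35.6000) = 5.97.

5.97


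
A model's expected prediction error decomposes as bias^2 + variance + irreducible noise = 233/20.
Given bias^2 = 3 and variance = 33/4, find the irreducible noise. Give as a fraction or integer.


Total error = bias^2 + variance + irreducible noise. So irreducible noise = 233/20 - 3 - 33/4 = 2/5.

2/5


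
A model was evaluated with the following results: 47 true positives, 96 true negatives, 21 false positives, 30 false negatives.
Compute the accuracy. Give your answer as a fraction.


Accuracy = (TP + TN) / (TP + TN + FP + FN) = (47 + 96) / 194 = 143/194.

143/194


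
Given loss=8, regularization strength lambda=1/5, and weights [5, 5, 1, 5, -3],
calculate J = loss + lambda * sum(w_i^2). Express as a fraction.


L2 sq norm = sum(w^2) = 85. J = 8 + 1/5 * 85 = 25.

25


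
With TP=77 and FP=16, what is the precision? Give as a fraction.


Precision = TP / (TP + FP) = 77 / 93 = 77/93.

77/93


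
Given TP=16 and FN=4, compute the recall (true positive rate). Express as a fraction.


Recall = TP / (TP + FN) = 16 / 20 = 4/5.

4/5


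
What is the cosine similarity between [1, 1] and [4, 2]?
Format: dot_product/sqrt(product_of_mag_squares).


dot = 6. |a|^2 = 2, |b|^2 = 20. cos = 6/sqrt(40).

6/sqrt(40)


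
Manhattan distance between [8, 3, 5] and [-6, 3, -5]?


d = sum of absolute differences: |8--6|=14 + |3-3|=0 + |5--5|=10 = 24.

24


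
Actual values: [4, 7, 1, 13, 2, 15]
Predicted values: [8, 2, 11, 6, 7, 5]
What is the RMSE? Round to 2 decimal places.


MSE = 52.5000. RMSE = sqrt(52.5000) = 7.25.

7.25


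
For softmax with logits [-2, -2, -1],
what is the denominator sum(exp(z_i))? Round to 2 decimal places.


Denom = e^-2=0.1353 + e^-2=0.1353 + e^-1=0.3679. Sum = 0.6385, which rounds to 0.64.

0.64


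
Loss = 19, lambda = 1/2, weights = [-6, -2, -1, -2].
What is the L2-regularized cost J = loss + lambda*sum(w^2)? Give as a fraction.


L2 sq norm = sum(w^2) = 45. J = 19 + 1/2 * 45 = 83/2.

83/2


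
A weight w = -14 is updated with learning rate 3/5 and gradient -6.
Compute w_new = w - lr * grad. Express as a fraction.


w_new = -14 - 3/5 * -6 = -14 - -18/5 = -52/5.

-52/5


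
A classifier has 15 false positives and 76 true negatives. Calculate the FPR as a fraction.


FPR = FP / (FP + TN) = 15 / 91 = 15/91.

15/91


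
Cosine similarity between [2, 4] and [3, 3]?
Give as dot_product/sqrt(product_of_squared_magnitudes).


dot = 18. |a|^2 = 20, |b|^2 = 18. cos = 18/sqrt(360).

18/sqrt(360)


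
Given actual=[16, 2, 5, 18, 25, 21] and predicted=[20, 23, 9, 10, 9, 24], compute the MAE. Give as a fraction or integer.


MAE = (1/6) * (|16-20|=4 + |2-23|=21 + |5-9|=4 + |18-10|=8 + |25-9|=16 + |21-24|=3). Sum = 56. MAE = 28/3.

28/3


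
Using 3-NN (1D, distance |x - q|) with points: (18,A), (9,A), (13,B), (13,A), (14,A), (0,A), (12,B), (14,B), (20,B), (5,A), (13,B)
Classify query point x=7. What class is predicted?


Distances: |18-7|=11, |9-7|=2, |13-7|=6, |13-7|=6, |14-7|=7, |0-7|=7, |12-7|=5, |14-7|=7, |20-7|=13, |5-7|=2, |13-7|=6. 3 nearest: (9,A), (5,A), (12,B). Counts: {'A': 2, 'B': 1}. Majority class: A.

A


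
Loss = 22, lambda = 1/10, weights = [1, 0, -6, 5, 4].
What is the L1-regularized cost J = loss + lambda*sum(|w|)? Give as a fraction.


L1 norm = sum(|w|) = 16. J = 22 + 1/10 * 16 = 118/5.

118/5


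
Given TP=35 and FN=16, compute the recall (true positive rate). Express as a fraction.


Recall = TP / (TP + FN) = 35 / 51 = 35/51.

35/51


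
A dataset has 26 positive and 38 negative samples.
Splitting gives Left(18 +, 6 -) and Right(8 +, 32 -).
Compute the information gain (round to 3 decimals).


H(parent) = 0.9745. H(left) = 0.8113, H(right) = 0.7219. Weighted = (24/64)*0.8113 + (40/64)*0.7219 = 0.7554. IG = 0.9745 - 0.7554 = 0.2191, which rounds to 0.219.

0.219


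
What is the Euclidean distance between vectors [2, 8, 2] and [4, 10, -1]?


d = sqrt(sum of squared differences). (2-4)^2=4, (8-10)^2=4, (2--1)^2=9. Sum = 17.

sqrt(17)


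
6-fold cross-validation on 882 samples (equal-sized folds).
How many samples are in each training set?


Each validation fold has 882/6 = 147 samples. Training set = 882 - 147 = 735.

735


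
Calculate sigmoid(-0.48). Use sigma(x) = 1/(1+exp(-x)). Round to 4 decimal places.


sigma(-0.48) = 1/(1+e^(0.48)) = 1/(1+1.616074) = 1/2.616074 = 0.3823.

0.3823


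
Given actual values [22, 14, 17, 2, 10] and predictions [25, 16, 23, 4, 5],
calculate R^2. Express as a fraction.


Mean(y) = 13. SS_res = 78. SS_tot = 228. R^2 = 1 - 78/(228) = 25/38.

25/38


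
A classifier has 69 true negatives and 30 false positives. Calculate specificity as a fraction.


Specificity = TN / (TN + FP) = 69 / 99 = 23/33.

23/33


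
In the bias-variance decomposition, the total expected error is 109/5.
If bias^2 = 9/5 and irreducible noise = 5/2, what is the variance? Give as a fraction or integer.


Total error = bias^2 + variance + irreducible noise. So variance = 109/5 - 9/5 - 5/2 = 35/2.

35/2


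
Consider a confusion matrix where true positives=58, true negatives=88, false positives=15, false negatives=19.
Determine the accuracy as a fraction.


Accuracy = (TP + TN) / (TP + TN + FP + FN) = (58 + 88) / 180 = 73/90.

73/90


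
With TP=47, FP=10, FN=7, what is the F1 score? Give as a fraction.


Precision = 47/57 = 47/57. Recall = 47/54 = 47/54. F1 = 2*P*R/(P+R) = 94/111.

94/111


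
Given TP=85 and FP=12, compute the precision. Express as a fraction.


Precision = TP / (TP + FP) = 85 / 97 = 85/97.

85/97


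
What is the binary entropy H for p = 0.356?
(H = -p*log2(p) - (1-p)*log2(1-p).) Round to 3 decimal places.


H = -0.356*log2(0.356) - 0.644*log2(0.644) = 0.939.

0.939


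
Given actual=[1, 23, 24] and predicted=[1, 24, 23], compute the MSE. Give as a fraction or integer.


MSE = (1/3) * ((1-1)^2=0 + (23-24)^2=1 + (24-23)^2=1). Sum = 2. MSE = 2/3.

2/3


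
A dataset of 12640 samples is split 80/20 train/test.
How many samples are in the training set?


Test set = 12640 * 20% = 2528. Training set = 12640 - 2528 = 10112.

10112


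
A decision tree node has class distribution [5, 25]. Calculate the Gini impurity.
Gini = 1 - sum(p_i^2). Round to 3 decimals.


Total = 30. Proportions: 5/30, 25/30. sum(p_i^2) = 0.7222. Gini = 1 - 0.7222 = 0.2778, which rounds to 0.278.

0.278


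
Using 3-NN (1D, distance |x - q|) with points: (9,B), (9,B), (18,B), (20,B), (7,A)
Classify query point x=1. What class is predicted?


Distances: |9-1|=8, |9-1|=8, |18-1|=17, |20-1|=19, |7-1|=6. 3 nearest: (7,A), (9,B), (9,B). Counts: {'A': 1, 'B': 2}. Majority class: B.

B


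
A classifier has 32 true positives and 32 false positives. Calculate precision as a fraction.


Precision = TP / (TP + FP) = 32 / 64 = 1/2.

1/2


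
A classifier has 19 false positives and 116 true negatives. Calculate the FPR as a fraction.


FPR = FP / (FP + TN) = 19 / 135 = 19/135.

19/135


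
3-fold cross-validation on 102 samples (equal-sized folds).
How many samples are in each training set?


Each validation fold has 102/3 = 34 samples. Training set = 102 - 34 = 68.

68


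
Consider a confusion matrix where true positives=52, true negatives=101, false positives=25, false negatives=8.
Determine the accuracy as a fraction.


Accuracy = (TP + TN) / (TP + TN + FP + FN) = (52 + 101) / 186 = 51/62.

51/62


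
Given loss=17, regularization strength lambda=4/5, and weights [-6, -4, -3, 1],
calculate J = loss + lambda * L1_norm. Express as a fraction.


L1 norm = sum(|w|) = 14. J = 17 + 4/5 * 14 = 141/5.

141/5


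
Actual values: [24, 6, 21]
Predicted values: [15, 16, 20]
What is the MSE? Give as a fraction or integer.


MSE = (1/3) * ((24-15)^2=81 + (6-16)^2=100 + (21-20)^2=1). Sum = 182. MSE = 182/3.

182/3


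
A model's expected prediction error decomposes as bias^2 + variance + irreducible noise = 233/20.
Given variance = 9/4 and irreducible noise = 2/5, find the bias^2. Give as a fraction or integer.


Total error = bias^2 + variance + irreducible noise. So bias^2 = 233/20 - 9/4 - 2/5 = 9.

9


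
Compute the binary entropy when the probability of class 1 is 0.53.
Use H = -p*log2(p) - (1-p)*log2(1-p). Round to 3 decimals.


H = -0.53*log2(0.53) - 0.47*log2(0.47) = 0.997.

0.997


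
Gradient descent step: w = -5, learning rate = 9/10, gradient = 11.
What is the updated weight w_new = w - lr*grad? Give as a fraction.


w_new = -5 - 9/10 * 11 = -5 - 99/10 = -149/10.

-149/10


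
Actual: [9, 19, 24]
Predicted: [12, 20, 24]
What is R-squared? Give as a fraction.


Mean(y) = 52/3. SS_res = 10. SS_tot = 350/3. R^2 = 1 - 10/(350/3) = 32/35.

32/35


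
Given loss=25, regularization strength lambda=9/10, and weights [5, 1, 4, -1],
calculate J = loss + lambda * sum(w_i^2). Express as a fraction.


L2 sq norm = sum(w^2) = 43. J = 25 + 9/10 * 43 = 637/10.

637/10


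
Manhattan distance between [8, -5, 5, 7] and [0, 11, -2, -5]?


d = sum of absolute differences: |8-0|=8 + |-5-11|=16 + |5--2|=7 + |7--5|=12 = 43.

43


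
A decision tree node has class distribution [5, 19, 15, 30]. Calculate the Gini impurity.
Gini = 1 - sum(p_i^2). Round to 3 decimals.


Total = 69. Proportions: 5/69, 19/69, 15/69, 30/69. sum(p_i^2) = 0.3174. Gini = 1 - 0.3174 = 0.6826, which rounds to 0.683.

0.683


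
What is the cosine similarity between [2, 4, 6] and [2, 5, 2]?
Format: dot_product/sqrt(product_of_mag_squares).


dot = 36. |a|^2 = 56, |b|^2 = 33. cos = 36/sqrt(1848).

36/sqrt(1848)


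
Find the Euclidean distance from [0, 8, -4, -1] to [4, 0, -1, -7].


d = sqrt(sum of squared differences). (0-4)^2=16, (8-0)^2=64, (-4--1)^2=9, (-1--7)^2=36. Sum = 125.

sqrt(125)


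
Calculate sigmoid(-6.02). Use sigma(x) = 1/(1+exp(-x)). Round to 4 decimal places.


sigma(-6.02) = 1/(1+e^(6.02)) = 1/(1+411.578596) = 1/412.578596 = 0.0024.

0.0024


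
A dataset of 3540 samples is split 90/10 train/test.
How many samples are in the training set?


Test set = 3540 * 10% = 354. Training set = 3540 - 354 = 3186.

3186


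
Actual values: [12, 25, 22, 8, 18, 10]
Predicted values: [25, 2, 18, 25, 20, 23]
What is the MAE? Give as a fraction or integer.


MAE = (1/6) * (|12-25|=13 + |25-2|=23 + |22-18|=4 + |8-25|=17 + |18-20|=2 + |10-23|=13). Sum = 72. MAE = 12.

12


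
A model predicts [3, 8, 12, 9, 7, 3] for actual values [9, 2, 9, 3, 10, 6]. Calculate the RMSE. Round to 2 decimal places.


MSE = 22.5000. RMSE = sqrt(22.5000) = 4.74.

4.74


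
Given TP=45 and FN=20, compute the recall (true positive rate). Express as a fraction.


Recall = TP / (TP + FN) = 45 / 65 = 9/13.

9/13


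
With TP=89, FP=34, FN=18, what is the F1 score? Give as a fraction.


Precision = 89/123 = 89/123. Recall = 89/107 = 89/107. F1 = 2*P*R/(P+R) = 89/115.

89/115


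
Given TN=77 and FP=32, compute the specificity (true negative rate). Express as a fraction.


Specificity = TN / (TN + FP) = 77 / 109 = 77/109.

77/109


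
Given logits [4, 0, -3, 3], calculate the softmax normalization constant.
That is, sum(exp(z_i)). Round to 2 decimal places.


Denom = e^4=54.5982 + e^0=1.0000 + e^-3=0.0498 + e^3=20.0855. Sum = 75.7335, which rounds to 75.73.

75.73


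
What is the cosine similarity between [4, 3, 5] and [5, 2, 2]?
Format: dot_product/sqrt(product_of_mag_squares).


dot = 36. |a|^2 = 50, |b|^2 = 33. cos = 36/sqrt(1650).

36/sqrt(1650)


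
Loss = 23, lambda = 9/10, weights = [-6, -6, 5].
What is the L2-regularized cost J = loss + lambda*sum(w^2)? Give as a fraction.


L2 sq norm = sum(w^2) = 97. J = 23 + 9/10 * 97 = 1103/10.

1103/10


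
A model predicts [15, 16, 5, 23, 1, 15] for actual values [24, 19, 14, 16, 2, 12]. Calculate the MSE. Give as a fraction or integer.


MSE = (1/6) * ((24-15)^2=81 + (19-16)^2=9 + (14-5)^2=81 + (16-23)^2=49 + (2-1)^2=1 + (12-15)^2=9). Sum = 230. MSE = 115/3.

115/3


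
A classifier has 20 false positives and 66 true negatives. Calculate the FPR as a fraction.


FPR = FP / (FP + TN) = 20 / 86 = 10/43.

10/43


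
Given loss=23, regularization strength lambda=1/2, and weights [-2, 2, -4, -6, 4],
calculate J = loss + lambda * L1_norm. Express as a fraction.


L1 norm = sum(|w|) = 18. J = 23 + 1/2 * 18 = 32.

32


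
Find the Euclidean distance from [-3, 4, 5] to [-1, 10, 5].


d = sqrt(sum of squared differences). (-3--1)^2=4, (4-10)^2=36, (5-5)^2=0. Sum = 40.

sqrt(40)


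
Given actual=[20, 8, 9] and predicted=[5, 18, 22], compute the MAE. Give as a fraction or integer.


MAE = (1/3) * (|20-5|=15 + |8-18|=10 + |9-22|=13). Sum = 38. MAE = 38/3.

38/3


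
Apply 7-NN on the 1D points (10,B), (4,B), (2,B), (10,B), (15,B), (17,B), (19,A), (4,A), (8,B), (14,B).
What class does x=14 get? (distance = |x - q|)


Distances: |10-14|=4, |4-14|=10, |2-14|=12, |10-14|=4, |15-14|=1, |17-14|=3, |19-14|=5, |4-14|=10, |8-14|=6, |14-14|=0. 7 nearest: (14,B), (15,B), (17,B), (10,B), (10,B), (19,A), (8,B). Counts: {'B': 6, 'A': 1}. Majority class: B.

B


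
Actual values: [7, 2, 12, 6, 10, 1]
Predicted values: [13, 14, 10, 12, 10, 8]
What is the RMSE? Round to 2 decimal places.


MSE = 44.8333. RMSE = sqrt(44.8333) = 6.70.

6.70


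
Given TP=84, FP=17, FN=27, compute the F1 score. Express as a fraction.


Precision = 84/101 = 84/101. Recall = 84/111 = 28/37. F1 = 2*P*R/(P+R) = 42/53.

42/53


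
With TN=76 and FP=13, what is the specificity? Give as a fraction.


Specificity = TN / (TN + FP) = 76 / 89 = 76/89.

76/89


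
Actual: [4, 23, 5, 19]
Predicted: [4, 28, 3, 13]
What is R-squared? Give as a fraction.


Mean(y) = 51/4. SS_res = 65. SS_tot = 1123/4. R^2 = 1 - 65/(1123/4) = 863/1123.

863/1123


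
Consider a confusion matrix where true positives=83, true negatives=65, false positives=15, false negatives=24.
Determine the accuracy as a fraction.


Accuracy = (TP + TN) / (TP + TN + FP + FN) = (83 + 65) / 187 = 148/187.

148/187


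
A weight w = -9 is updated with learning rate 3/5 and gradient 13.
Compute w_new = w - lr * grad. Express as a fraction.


w_new = -9 - 3/5 * 13 = -9 - 39/5 = -84/5.

-84/5


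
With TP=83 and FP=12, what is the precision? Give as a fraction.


Precision = TP / (TP + FP) = 83 / 95 = 83/95.

83/95


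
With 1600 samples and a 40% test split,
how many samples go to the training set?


Test set = 1600 * 40% = 640. Training set = 1600 - 640 = 960.

960


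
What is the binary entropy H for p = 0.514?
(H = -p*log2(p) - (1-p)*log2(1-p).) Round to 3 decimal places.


H = -0.514*log2(0.514) - 0.486*log2(0.486) = 0.999.

0.999


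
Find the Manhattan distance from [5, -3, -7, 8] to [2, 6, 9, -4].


d = sum of absolute differences: |5-2|=3 + |-3-6|=9 + |-7-9|=16 + |8--4|=12 = 40.

40


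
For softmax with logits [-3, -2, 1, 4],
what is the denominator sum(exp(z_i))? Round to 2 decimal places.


Denom = e^-3=0.0498 + e^-2=0.1353 + e^1=2.7183 + e^4=54.5982. Sum = 57.5016, which rounds to 57.50.

57.50


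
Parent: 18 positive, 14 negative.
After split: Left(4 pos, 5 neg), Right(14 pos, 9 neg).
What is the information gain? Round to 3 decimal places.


H(parent) = 0.9887. H(left) = 0.9911, H(right) = 0.9656. Weighted = (9/32)*0.9911 + (23/32)*0.9656 = 0.9728. IG = 0.9887 - 0.9728 = 0.0159, which rounds to 0.016.

0.016


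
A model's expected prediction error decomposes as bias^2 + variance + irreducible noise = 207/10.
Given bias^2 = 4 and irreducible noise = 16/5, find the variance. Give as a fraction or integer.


Total error = bias^2 + variance + irreducible noise. So variance = 207/10 - 4 - 16/5 = 27/2.

27/2


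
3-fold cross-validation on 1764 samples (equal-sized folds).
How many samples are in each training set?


Each validation fold has 1764/3 = 588 samples. Training set = 1764 - 588 = 1176.

1176


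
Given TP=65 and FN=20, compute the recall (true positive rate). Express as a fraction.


Recall = TP / (TP + FN) = 65 / 85 = 13/17.

13/17


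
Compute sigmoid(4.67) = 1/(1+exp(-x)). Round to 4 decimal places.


sigma(4.67) = 1/(1+e^(-4.67)) = 1/(1+0.009372) = 1/1.009372 = 0.9907.

0.9907


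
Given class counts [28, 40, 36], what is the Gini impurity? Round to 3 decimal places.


Total = 104. Proportions: 28/104, 40/104, 36/104. sum(p_i^2) = 0.3402. Gini = 1 - 0.3402 = 0.6598, which rounds to 0.660.

0.660


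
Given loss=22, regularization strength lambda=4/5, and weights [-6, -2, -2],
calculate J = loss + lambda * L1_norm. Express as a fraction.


L1 norm = sum(|w|) = 10. J = 22 + 4/5 * 10 = 30.

30


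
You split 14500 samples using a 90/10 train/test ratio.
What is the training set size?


Test set = 14500 * 10% = 1450. Training set = 14500 - 1450 = 13050.

13050


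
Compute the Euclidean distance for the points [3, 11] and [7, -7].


d = sqrt(sum of squared differences). (3-7)^2=16, (11--7)^2=324. Sum = 340.

sqrt(340)


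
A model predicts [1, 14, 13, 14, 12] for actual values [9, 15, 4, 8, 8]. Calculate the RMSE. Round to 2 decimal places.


MSE = 39.6000. RMSE = sqrt(39.6000) = 6.29.

6.29


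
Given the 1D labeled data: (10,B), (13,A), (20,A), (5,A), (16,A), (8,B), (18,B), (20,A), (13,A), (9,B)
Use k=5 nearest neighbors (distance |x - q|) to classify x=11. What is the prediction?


Distances: |10-11|=1, |13-11|=2, |20-11|=9, |5-11|=6, |16-11|=5, |8-11|=3, |18-11|=7, |20-11|=9, |13-11|=2, |9-11|=2. 5 nearest: (10,B), (13,A), (13,A), (9,B), (8,B). Counts: {'B': 3, 'A': 2}. Majority class: B.

B


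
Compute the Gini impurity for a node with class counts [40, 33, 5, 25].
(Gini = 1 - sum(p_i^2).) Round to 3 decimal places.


Total = 103. Proportions: 40/103, 33/103, 5/103, 25/103. sum(p_i^2) = 0.3147. Gini = 1 - 0.3147 = 0.6853, which rounds to 0.685.

0.685


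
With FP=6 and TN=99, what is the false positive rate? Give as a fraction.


FPR = FP / (FP + TN) = 6 / 105 = 2/35.

2/35


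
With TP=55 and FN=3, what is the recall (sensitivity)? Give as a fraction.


Recall = TP / (TP + FN) = 55 / 58 = 55/58.

55/58


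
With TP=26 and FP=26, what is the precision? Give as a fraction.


Precision = TP / (TP + FP) = 26 / 52 = 1/2.

1/2


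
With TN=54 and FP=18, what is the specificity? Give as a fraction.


Specificity = TN / (TN + FP) = 54 / 72 = 3/4.

3/4


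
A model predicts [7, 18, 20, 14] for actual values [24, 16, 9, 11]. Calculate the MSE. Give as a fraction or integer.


MSE = (1/4) * ((24-7)^2=289 + (16-18)^2=4 + (9-20)^2=121 + (11-14)^2=9). Sum = 423. MSE = 423/4.

423/4


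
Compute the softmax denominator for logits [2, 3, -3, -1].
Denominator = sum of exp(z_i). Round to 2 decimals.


Denom = e^2=7.3891 + e^3=20.0855 + e^-3=0.0498 + e^-1=0.3679. Sum = 27.8923, which rounds to 27.89.

27.89


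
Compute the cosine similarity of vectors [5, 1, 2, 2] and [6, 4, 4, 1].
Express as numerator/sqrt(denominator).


dot = 44. |a|^2 = 34, |b|^2 = 69. cos = 44/sqrt(2346).

44/sqrt(2346)


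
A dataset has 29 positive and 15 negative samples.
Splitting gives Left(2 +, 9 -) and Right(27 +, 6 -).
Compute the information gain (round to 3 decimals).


H(parent) = 0.9257. H(left) = 0.6840, H(right) = 0.6840. Weighted = (11/44)*0.6840 + (33/44)*0.6840 = 0.6840. IG = 0.9257 - 0.6840 = 0.2417, which rounds to 0.242.

0.242


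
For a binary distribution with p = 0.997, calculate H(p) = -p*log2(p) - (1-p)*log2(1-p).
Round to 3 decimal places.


H = -0.997*log2(0.997) - 0.003*log2(0.003) = 0.029.

0.029


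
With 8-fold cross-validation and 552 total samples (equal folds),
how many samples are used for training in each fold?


Each validation fold has 552/8 = 69 samples. Training set = 552 - 69 = 483.

483


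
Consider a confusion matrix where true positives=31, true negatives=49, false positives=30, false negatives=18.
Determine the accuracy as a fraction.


Accuracy = (TP + TN) / (TP + TN + FP + FN) = (31 + 49) / 128 = 5/8.

5/8


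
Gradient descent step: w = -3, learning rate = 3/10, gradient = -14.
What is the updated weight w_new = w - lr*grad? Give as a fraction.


w_new = -3 - 3/10 * -14 = -3 - -21/5 = 6/5.

6/5


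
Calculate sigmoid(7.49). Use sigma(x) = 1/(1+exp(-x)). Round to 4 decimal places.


sigma(7.49) = 1/(1+e^(-7.49)) = 1/(1+0.000559) = 1/1.000559 = 0.9994.

0.9994


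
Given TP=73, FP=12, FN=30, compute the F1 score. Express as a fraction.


Precision = 73/85 = 73/85. Recall = 73/103 = 73/103. F1 = 2*P*R/(P+R) = 73/94.

73/94


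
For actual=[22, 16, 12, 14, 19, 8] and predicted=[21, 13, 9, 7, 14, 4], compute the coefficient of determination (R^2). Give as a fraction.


Mean(y) = 91/6. SS_res = 109. SS_tot = 749/6. R^2 = 1 - 109/(749/6) = 95/749.

95/749


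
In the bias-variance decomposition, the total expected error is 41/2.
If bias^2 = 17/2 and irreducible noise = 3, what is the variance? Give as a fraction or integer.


Total error = bias^2 + variance + irreducible noise. So variance = 41/2 - 17/2 - 3 = 9.

9


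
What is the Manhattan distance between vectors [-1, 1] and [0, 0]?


d = sum of absolute differences: |-1-0|=1 + |1-0|=1 = 2.

2


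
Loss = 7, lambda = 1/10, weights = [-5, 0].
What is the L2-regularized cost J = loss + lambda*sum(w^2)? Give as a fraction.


L2 sq norm = sum(w^2) = 25. J = 7 + 1/10 * 25 = 19/2.

19/2


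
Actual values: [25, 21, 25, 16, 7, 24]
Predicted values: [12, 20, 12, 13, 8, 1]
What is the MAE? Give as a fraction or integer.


MAE = (1/6) * (|25-12|=13 + |21-20|=1 + |25-12|=13 + |16-13|=3 + |7-8|=1 + |24-1|=23). Sum = 54. MAE = 9.

9


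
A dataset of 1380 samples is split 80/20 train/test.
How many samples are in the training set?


Test set = 1380 * 20% = 276. Training set = 1380 - 276 = 1104.

1104


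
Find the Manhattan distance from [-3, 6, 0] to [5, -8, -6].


d = sum of absolute differences: |-3-5|=8 + |6--8|=14 + |0--6|=6 = 28.

28


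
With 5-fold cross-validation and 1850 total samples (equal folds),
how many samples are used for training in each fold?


Each validation fold has 1850/5 = 370 samples. Training set = 1850 - 370 = 1480.

1480


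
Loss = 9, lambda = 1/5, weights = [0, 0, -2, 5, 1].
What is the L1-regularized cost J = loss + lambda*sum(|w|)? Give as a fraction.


L1 norm = sum(|w|) = 8. J = 9 + 1/5 * 8 = 53/5.

53/5


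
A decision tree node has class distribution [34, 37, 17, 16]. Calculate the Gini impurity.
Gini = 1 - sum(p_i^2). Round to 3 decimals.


Total = 104. Proportions: 34/104, 37/104, 17/104, 16/104. sum(p_i^2) = 0.2838. Gini = 1 - 0.2838 = 0.7162, which rounds to 0.716.

0.716


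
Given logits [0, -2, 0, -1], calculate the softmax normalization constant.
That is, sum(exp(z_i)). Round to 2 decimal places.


Denom = e^0=1.0000 + e^-2=0.1353 + e^0=1.0000 + e^-1=0.3679. Sum = 2.5032, which rounds to 2.50.

2.50


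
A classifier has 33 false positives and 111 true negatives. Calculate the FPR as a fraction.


FPR = FP / (FP + TN) = 33 / 144 = 11/48.

11/48


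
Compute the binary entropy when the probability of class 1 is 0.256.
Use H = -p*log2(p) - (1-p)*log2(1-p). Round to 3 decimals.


H = -0.256*log2(0.256) - 0.744*log2(0.744) = 0.821.

0.821


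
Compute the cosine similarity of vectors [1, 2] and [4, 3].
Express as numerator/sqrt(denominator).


dot = 10. |a|^2 = 5, |b|^2 = 25. cos = 10/sqrt(125).

10/sqrt(125)


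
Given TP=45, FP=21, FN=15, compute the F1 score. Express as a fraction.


Precision = 45/66 = 15/22. Recall = 45/60 = 3/4. F1 = 2*P*R/(P+R) = 5/7.

5/7


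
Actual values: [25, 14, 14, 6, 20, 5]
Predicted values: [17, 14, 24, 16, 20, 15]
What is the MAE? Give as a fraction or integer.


MAE = (1/6) * (|25-17|=8 + |14-14|=0 + |14-24|=10 + |6-16|=10 + |20-20|=0 + |5-15|=10). Sum = 38. MAE = 19/3.

19/3


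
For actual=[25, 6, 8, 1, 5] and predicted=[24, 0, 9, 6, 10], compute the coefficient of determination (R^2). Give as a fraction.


Mean(y) = 9. SS_res = 88. SS_tot = 346. R^2 = 1 - 88/(346) = 129/173.

129/173


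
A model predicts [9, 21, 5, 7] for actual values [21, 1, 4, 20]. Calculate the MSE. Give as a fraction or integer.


MSE = (1/4) * ((21-9)^2=144 + (1-21)^2=400 + (4-5)^2=1 + (20-7)^2=169). Sum = 714. MSE = 357/2.

357/2


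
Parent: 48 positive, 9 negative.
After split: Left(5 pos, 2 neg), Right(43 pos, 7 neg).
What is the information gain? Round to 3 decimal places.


H(parent) = 0.6292. H(left) = 0.8631, H(right) = 0.5842. Weighted = (7/57)*0.8631 + (50/57)*0.5842 = 0.6185. IG = 0.6292 - 0.6185 = 0.0107, which rounds to 0.011.

0.011


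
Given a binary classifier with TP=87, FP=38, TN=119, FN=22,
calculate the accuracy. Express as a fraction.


Accuracy = (TP + TN) / (TP + TN + FP + FN) = (87 + 119) / 266 = 103/133.

103/133


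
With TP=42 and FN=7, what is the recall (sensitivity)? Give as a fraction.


Recall = TP / (TP + FN) = 42 / 49 = 6/7.

6/7
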